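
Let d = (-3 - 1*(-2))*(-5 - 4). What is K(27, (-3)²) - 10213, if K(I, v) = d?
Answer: -10204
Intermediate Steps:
d = 9 (d = (-3 + 2)*(-9) = -1*(-9) = 9)
K(I, v) = 9
K(27, (-3)²) - 10213 = 9 - 10213 = -10204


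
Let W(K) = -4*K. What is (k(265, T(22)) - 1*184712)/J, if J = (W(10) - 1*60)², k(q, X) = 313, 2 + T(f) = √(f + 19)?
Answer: -184399/10000 ≈ -18.440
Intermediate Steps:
T(f) = -2 + √(19 + f) (T(f) = -2 + √(f + 19) = -2 + √(19 + f))
J = 10000 (J = (-4*10 - 1*60)² = (-40 - 60)² = (-100)² = 10000)
(k(265, T(22)) - 1*184712)/J = (313 - 1*184712)/10000 = (313 - 184712)*(1/10000) = -184399*1/10000 = -184399/10000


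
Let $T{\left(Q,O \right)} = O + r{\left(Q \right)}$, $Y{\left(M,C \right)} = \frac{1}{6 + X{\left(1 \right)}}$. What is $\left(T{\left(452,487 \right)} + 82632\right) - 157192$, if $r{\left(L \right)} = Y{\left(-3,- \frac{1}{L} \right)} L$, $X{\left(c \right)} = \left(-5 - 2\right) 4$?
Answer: $- \frac{815029}{11} \approx -74094.0$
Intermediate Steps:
$X{\left(c \right)} = -28$ ($X{\left(c \right)} = \left(-7\right) 4 = -28$)
$Y{\left(M,C \right)} = - \frac{1}{22}$ ($Y{\left(M,C \right)} = \frac{1}{6 - 28} = \frac{1}{-22} = - \frac{1}{22}$)
$r{\left(L \right)} = - \frac{L}{22}$
$T{\left(Q,O \right)} = O - \frac{Q}{22}$
$\left(T{\left(452,487 \right)} + 82632\right) - 157192 = \left(\left(487 - \frac{226}{11}\right) + 82632\right) - 157192 = \left(\frac{5131}{11} + 82632\right) - 157192 = \frac{914083}{11} - 157192 = - \frac{815029}{11}$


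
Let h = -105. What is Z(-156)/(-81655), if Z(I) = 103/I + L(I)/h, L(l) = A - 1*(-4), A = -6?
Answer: 1167/148612100 ≈ 7.8527e-6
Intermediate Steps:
L(l) = -2 (L(l) = -6 - 1*(-4) = -6 + 4 = -2)
Z(I) = 2/105 + 103/I (Z(I) = 103/I - 2/(-105) = 103/I - 2*(-1/105) = 103/I + 2/105 = 2/105 + 103/I)
Z(-156)/(-81655) = (2/105 + 103/(-156))/(-81655) = (2/105 + 103*(-1/156))*(-1/81655) = (2/105 - 103/156)*(-1/81655) = -1167/1820*(-1/81655) = 1167/148612100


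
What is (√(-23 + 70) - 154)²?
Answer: (154 - √47)² ≈ 21651.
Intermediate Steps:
(√(-23 + 70) - 154)² = (√47 - 154)² = (-154 + √47)²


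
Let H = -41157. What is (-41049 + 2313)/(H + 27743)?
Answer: 19368/6707 ≈ 2.8877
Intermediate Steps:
(-41049 + 2313)/(H + 27743) = (-41049 + 2313)/(-41157 + 27743) = -38736/(-13414) = -38736*(-1/13414) = 19368/6707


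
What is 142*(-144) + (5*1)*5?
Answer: -20423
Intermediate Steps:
142*(-144) + (5*1)*5 = -20448 + 5*5 = -20448 + 25 = -20423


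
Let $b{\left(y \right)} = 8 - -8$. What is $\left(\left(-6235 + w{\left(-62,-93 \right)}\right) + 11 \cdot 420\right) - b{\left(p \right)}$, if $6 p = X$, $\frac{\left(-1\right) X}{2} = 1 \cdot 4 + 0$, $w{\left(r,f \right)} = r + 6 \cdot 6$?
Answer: $-1657$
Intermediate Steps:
$w{\left(r,f \right)} = 36 + r$ ($w{\left(r,f \right)} = r + 36 = 36 + r$)
$X = -8$ ($X = - 2 \left(1 \cdot 4 + 0\right) = - 2 \left(4 + 0\right) = \left(-2\right) 4 = -8$)
$p = - \frac{4}{3}$ ($p = \frac{1}{6} \left(-8\right) = - \frac{4}{3} \approx -1.3333$)
$b{\left(y \right)} = 16$ ($b{\left(y \right)} = 8 + 8 = 16$)
$\left(\left(-6235 + w{\left(-62,-93 \right)}\right) + 11 \cdot 420\right) - b{\left(p \right)} = \left(\left(-6235 + \left(36 - 62\right)\right) + 11 \cdot 420\right) - 16 = \left(\left(-6235 - 26\right) + 4620\right) - 16 = \left(-6261 + 4620\right) - 16 = -1641 - 16 = -1657$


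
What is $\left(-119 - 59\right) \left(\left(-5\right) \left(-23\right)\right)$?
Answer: $-20470$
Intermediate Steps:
$\left(-119 - 59\right) \left(\left(-5\right) \left(-23\right)\right) = \left(-119 - 59\right) 115 = \left(-178\right) 115 = -20470$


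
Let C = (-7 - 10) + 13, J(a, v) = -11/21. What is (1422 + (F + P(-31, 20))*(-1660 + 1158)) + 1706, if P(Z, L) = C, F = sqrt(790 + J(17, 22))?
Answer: 5136 - 502*sqrt(348159)/21 ≈ -8969.0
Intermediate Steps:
J(a, v) = -11/21 (J(a, v) = -11*1/21 = -11/21)
C = -4 (C = -17 + 13 = -4)
F = sqrt(348159)/21 (F = sqrt(790 - 11/21) = sqrt(16579/21) = sqrt(348159)/21 ≈ 28.098)
P(Z, L) = -4
(1422 + (F + P(-31, 20))*(-1660 + 1158)) + 1706 = (1422 + (sqrt(348159)/21 - 4)*(-1660 + 1158)) + 1706 = (1422 + (-4 + sqrt(348159)/21)*(-502)) + 1706 = (1422 + (2008 - 502*sqrt(348159)/21)) + 1706 = (3430 - 502*sqrt(348159)/21) + 1706 = 5136 - 502*sqrt(348159)/21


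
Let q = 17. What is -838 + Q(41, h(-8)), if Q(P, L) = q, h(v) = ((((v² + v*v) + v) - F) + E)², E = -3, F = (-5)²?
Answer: -821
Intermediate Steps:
F = 25
h(v) = (-28 + v + 2*v²)² (h(v) = ((((v² + v*v) + v) - 1*25) - 3)² = ((((v² + v²) + v) - 25) - 3)² = (((2*v² + v) - 25) - 3)² = (((v + 2*v²) - 25) - 3)² = ((-25 + v + 2*v²) - 3)² = (-28 + v + 2*v²)²)
Q(P, L) = 17
-838 + Q(41, h(-8)) = -838 + 17 = -821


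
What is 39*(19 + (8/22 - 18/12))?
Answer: 15327/22 ≈ 696.68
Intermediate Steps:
39*(19 + (8/22 - 18/12)) = 39*(19 + (8*(1/22) - 18*1/12)) = 39*(19 + (4/11 - 3/2)) = 39*(19 - 25/22) = 39*(393/22) = 15327/22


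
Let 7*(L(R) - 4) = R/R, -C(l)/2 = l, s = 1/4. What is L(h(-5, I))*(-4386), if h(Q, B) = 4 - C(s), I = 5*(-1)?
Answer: -127194/7 ≈ -18171.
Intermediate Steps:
s = ¼ ≈ 0.25000
C(l) = -2*l
I = -5
h(Q, B) = 9/2 (h(Q, B) = 4 - (-2)/4 = 4 - 1*(-½) = 4 + ½ = 9/2)
L(R) = 29/7 (L(R) = 4 + (R/R)/7 = 4 + (⅐)*1 = 4 + ⅐ = 29/7)
L(h(-5, I))*(-4386) = (29/7)*(-4386) = -127194/7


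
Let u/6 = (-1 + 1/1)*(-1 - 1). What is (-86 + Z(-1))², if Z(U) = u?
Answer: 7396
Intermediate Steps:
u = 0 (u = 6*((-1 + 1/1)*(-1 - 1)) = 6*((-1 + 1)*(-2)) = 6*(0*(-2)) = 6*0 = 0)
Z(U) = 0
(-86 + Z(-1))² = (-86 + 0)² = (-86)² = 7396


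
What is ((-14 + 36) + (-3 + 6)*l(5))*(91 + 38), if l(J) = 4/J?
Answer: 15738/5 ≈ 3147.6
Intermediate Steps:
((-14 + 36) + (-3 + 6)*l(5))*(91 + 38) = ((-14 + 36) + (-3 + 6)*(4/5))*(91 + 38) = (22 + 3*(4*(⅕)))*129 = (22 + 3*(⅘))*129 = (22 + 12/5)*129 = (122/5)*129 = 15738/5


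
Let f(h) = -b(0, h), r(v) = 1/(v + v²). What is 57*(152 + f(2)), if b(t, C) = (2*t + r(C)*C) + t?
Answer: 8645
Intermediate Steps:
b(t, C) = 1/(1 + C) + 3*t (b(t, C) = (2*t + (1/(C*(1 + C)))*C) + t = (2*t + 1/(1 + C)) + t = (1/(1 + C) + 2*t) + t = 1/(1 + C) + 3*t)
f(h) = -1/(1 + h) (f(h) = -(1 + 3*0*(1 + h))/(1 + h) = -(1 + 0)/(1 + h) = -1/(1 + h))
57*(152 + f(2)) = 57*(152 - 1/(1 + 2)) = 57*(152 - 1/3) = 57*(152 - 1*⅓) = 57*(152 - ⅓) = 57*(455/3) = 8645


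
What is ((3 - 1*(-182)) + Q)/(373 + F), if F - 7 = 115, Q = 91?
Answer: 92/165 ≈ 0.55758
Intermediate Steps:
F = 122 (F = 7 + 115 = 122)
((3 - 1*(-182)) + Q)/(373 + F) = ((3 - 1*(-182)) + 91)/(373 + 122) = ((3 + 182) + 91)/495 = (185 + 91)*(1/495) = 276*(1/495) = 92/165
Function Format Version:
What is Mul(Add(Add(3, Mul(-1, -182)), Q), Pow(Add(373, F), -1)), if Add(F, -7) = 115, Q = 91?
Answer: Rational(92, 165) ≈ 0.55758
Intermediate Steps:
F = 122 (F = Add(7, 115) = 122)
Mul(Add(Add(3, Mul(-1, -182)), Q), Pow(Add(373, F), -1)) = Mul(Add(Add(3, Mul(-1, -182)), 91), Pow(Add(373, 122), -1)) = Mul(Add(Add(3, 182), 91), Pow(495, -1)) = Mul(Add(185, 91), Rational(1, 495)) = Mul(276, Rational(1, 495)) = Rational(92, 165)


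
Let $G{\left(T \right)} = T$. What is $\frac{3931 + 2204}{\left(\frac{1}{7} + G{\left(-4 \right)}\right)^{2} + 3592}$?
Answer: $\frac{300615}{176737} \approx 1.7009$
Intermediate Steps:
$\frac{3931 + 2204}{\left(\frac{1}{7} + G{\left(-4 \right)}\right)^{2} + 3592} = \frac{3931 + 2204}{\left(\frac{1}{7} - 4\right)^{2} + 3592} = \frac{6135}{\left(\frac{1}{7} - 4\right)^{2} + 3592} = \frac{6135}{\left(- \frac{27}{7}\right)^{2} + 3592} = \frac{6135}{\frac{729}{49} + 3592} = \frac{6135}{\frac{176737}{49}} = 6135 \cdot \frac{49}{176737} = \frac{300615}{176737}$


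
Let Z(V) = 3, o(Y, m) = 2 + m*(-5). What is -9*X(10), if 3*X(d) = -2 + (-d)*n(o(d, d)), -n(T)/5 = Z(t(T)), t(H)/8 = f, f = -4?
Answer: -444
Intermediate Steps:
o(Y, m) = 2 - 5*m
t(H) = -32 (t(H) = 8*(-4) = -32)
n(T) = -15 (n(T) = -5*3 = -15)
X(d) = -2/3 + 5*d (X(d) = (-2 - d*(-15))/3 = (-2 + 15*d)/3 = -2/3 + 5*d)
-9*X(10) = -9*(-2/3 + 5*10) = -9*(-2/3 + 50) = -9*148/3 = -444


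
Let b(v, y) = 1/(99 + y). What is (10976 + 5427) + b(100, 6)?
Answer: 1722316/105 ≈ 16403.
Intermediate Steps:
(10976 + 5427) + b(100, 6) = (10976 + 5427) + 1/(99 + 6) = 16403 + 1/105 = 1722316/105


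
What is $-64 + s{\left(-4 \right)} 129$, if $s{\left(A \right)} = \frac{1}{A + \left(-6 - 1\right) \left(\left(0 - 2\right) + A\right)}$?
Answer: $- \frac{2303}{38} \approx -60.605$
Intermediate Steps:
$s{\left(A \right)} = \frac{1}{14 - 6 A}$ ($s{\left(A \right)} = \frac{1}{A - 7 \left(-2 + A\right)} = \frac{1}{A - \left(-14 + 7 A\right)} = \frac{1}{14 - 6 A}$)
$-64 + s{\left(-4 \right)} 129 = -64 + - \frac{1}{-14 + 6 \left(-4\right)} 129 = -64 + - \frac{1}{-14 - 24} \cdot 129 = -64 + - \frac{1}{-38} \cdot 129 = -64 + \left(-1\right) \left(- \frac{1}{38}\right) 129 = -64 + \frac{1}{38} \cdot 129 = -64 + \frac{129}{38} = - \frac{2303}{38}$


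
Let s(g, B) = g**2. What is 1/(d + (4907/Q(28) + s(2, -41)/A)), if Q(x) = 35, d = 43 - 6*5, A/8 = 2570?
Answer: 5140/787449 ≈ 0.0065274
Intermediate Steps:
A = 20560 (A = 8*2570 = 20560)
d = 13 (d = 43 - 30 = 13)
1/(d + (4907/Q(28) + s(2, -41)/A)) = 1/(13 + (4907/35 + 2**2/20560)) = 1/(13 + (4907*(1/35) + 4*(1/20560))) = 1/(13 + (701/5 + 1/5140)) = 1/(13 + 720629/5140) = 1/(787449/5140) = 5140/787449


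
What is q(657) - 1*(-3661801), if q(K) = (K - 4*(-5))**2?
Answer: 4120130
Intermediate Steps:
q(K) = (20 + K)**2 (q(K) = (K + 20)**2 = (20 + K)**2)
q(657) - 1*(-3661801) = (20 + 657)**2 - 1*(-3661801) = 677**2 + 3661801 = 458329 + 3661801 = 4120130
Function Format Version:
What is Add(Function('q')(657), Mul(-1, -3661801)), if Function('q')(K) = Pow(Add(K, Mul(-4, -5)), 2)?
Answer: 4120130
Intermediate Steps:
Function('q')(K) = Pow(Add(20, K), 2) (Function('q')(K) = Pow(Add(K, 20), 2) = Pow(Add(20, K), 2))
Add(Function('q')(657), Mul(-1, -3661801)) = Add(Pow(Add(20, 657), 2), Mul(-1, -3661801)) = Add(Pow(677, 2), 3661801) = Add(458329, 3661801) = 4120130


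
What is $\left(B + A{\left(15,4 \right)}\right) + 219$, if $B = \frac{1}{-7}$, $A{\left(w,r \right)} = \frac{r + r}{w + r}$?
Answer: $\frac{29164}{133} \approx 219.28$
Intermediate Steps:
$A{\left(w,r \right)} = \frac{2 r}{r + w}$
$B = - \frac{1}{7} \approx -0.14286$
$\left(B + A{\left(15,4 \right)}\right) + 219 = \left(- \frac{1}{7} + 2 \cdot 4 \frac{1}{4 + 15}\right) + 219 = \left(- \frac{1}{7} + 2 \cdot 4 \cdot \frac{1}{19}\right) + 219 = \left(- \frac{1}{7} + \frac{8}{19}\right) + 219 = \frac{37}{133} + 219 = \frac{29164}{133}$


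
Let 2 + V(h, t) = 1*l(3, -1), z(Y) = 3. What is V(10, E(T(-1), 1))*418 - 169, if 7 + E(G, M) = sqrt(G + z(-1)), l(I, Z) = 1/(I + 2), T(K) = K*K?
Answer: -4607/5 ≈ -921.40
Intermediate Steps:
T(K) = K**2
l(I, Z) = 1/(2 + I)
E(G, M) = -7 + sqrt(3 + G) (E(G, M) = -7 + sqrt(G + 3) = -7 + sqrt(3 + G))
V(h, t) = -9/5 (V(h, t) = -2 + 1/(2 + 3) = -2 + 1/5 = -9/5)
V(10, E(T(-1), 1))*418 - 169 = -9/5*418 - 169 = -3762/5 - 169 = -4607/5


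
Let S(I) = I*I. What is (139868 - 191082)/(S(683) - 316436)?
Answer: -51214/150053 ≈ -0.34131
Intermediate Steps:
S(I) = I**2
(139868 - 191082)/(S(683) - 316436) = (139868 - 191082)/(683**2 - 316436) = -51214/(466489 - 316436) = -51214/150053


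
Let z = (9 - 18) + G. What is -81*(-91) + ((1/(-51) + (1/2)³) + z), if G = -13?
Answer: 2998435/408 ≈ 7349.1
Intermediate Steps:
z = -22 (z = (9 - 18) - 13 = -9 - 13 = -22)
-81*(-91) + ((1/(-51) + (1/2)³) + z) = -81*(-91) + ((1/(-51) + (1/2)³) - 22) = 7371 + ((-1/51 + (½)³) - 22) = 7371 + ((-1/51 + ⅛) - 22) = 7371 + (43/408 - 22) = 7371 - 8933/408 = 2998435/408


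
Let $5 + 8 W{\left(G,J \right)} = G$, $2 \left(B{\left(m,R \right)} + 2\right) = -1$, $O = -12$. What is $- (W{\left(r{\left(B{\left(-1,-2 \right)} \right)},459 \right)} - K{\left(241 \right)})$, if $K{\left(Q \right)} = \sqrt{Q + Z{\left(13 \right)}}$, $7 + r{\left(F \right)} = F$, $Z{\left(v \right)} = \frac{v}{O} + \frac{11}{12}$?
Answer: $\frac{29}{16} + \frac{17 \sqrt{30}}{6} \approx 17.331$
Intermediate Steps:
$Z{\left(v \right)} = \frac{11}{12} - \frac{v}{12}$ ($Z{\left(v \right)} = \frac{v}{-12} + \frac{11}{12} = v \left(- \frac{1}{12}\right) + 11 \cdot \frac{1}{12} = - \frac{v}{12} + \frac{11}{12} = \frac{11}{12} - \frac{v}{12}$)
$B{\left(m,R \right)} = - \frac{5}{2}$ ($B{\left(m,R \right)} = -2 + \frac{1}{2} \left(-1\right) = -2 - \frac{1}{2} = - \frac{5}{2}$)
$r{\left(F \right)} = -7 + F$
$W{\left(G,J \right)} = - \frac{5}{8} + \frac{G}{8}$
$K{\left(Q \right)} = \sqrt{- \frac{1}{6} + Q}$ ($K{\left(Q \right)} = \sqrt{Q + \left(\frac{11}{12} - \frac{13}{12}\right)} = \sqrt{Q - \frac{1}{6}} = \sqrt{- \frac{1}{6} + Q}$)
$- (W{\left(r{\left(B{\left(-1,-2 \right)} \right)},459 \right)} - K{\left(241 \right)}) = - (\left(- \frac{5}{8} + \frac{-7 - \frac{5}{2}}{8}\right) - \frac{\sqrt{-6 + 36 \cdot 241}}{6}) = - (\left(- \frac{5}{8} + \frac{1}{8} \left(- \frac{19}{2}\right)\right) - \frac{\sqrt{-6 + 8676}}{6}) = - (\left(- \frac{5}{8} - \frac{19}{16}\right) - \frac{\sqrt{8670}}{6}) = - (- \frac{29}{16} - \frac{17 \sqrt{30}}{6}) = \frac{29}{16} + \frac{17 \sqrt{30}}{6}$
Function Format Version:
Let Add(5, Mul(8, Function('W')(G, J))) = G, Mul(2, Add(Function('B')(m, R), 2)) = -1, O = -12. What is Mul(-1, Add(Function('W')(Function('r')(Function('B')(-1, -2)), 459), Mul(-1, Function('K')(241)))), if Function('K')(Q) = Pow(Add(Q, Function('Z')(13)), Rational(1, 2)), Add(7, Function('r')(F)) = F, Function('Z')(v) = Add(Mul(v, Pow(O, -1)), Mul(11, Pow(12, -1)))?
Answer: Add(Rational(29, 16), Mul(Rational(17, 6), Pow(30, Rational(1, 2)))) ≈ 17.331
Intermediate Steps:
Function('Z')(v) = Add(Rational(11, 12), Mul(Rational(-1, 12), v)) (Function('Z')(v) = Add(Mul(v, Pow(-12, -1)), Mul(11, Pow(12, -1))) = Add(Mul(v, Rational(-1, 12)), Mul(11, Rational(1, 12))) = Add(Mul(Rational(-1, 12), v), Rational(11, 12)) = Add(Rational(11, 12), Mul(Rational(-1, 12), v)))
Function('B')(m, R) = Rational(-5, 2) (Function('B')(m, R) = Add(-2, Mul(Rational(1, 2), -1)) = Add(-2, Rational(-1, 2)) = Rational(-5, 2))
Function('r')(F) = Add(-7, F)
Function('W')(G, J) = Add(Rational(-5, 8), Mul(Rational(1, 8), G))
Function('K')(Q) = Pow(Add(Rational(-1, 6), Q), Rational(1, 2)) (Function('K')(Q) = Pow(Add(Q, Add(Rational(11, 12), Mul(Rational(-1, 12), 13))), Rational(1, 2)) = Pow(Add(Q, Add(Rational(11, 12), Rational(-13, 12))), Rational(1, 2)) = Pow(Add(Q, Rational(-1, 6)), Rational(1, 2)) = Pow(Add(Rational(-1, 6), Q), Rational(1, 2)))
Mul(-1, Add(Function('W')(Function('r')(Function('B')(-1, -2)), 459), Mul(-1, Function('K')(241)))) = Mul(-1, Add(Add(Rational(-5, 8), Mul(Rational(1, 8), Add(-7, Rational(-5, 2)))), Mul(-1, Mul(Rational(1, 6), Pow(Add(-6, Mul(36, 241)), Rational(1, 2)))))) = Mul(-1, Add(Add(Rational(-5, 8), Mul(Rational(1, 8), Rational(-19, 2))), Mul(-1, Mul(Rational(1, 6), Pow(Add(-6, 8676), Rational(1, 2)))))) = Mul(-1, Add(Add(Rational(-5, 8), Rational(-19, 16)), Mul(-1, Mul(Rational(1, 6), Pow(8670, Rational(1, 2)))))) = Mul(-1, Add(Rational(-29, 16), Mul(-1, Mul(Rational(1, 6), Mul(17, Pow(30, Rational(1, 2))))))) = Mul(-1, Add(Rational(-29, 16), Mul(-1, Mul(Rational(17, 6), Pow(30, Rational(1, 2)))))) = Mul(-1, Add(Rational(-29, 16), Mul(Rational(-17, 6), Pow(30, Rational(1, 2))))) = Add(Rational(29, 16), Mul(Rational(17, 6), Pow(30, Rational(1, 2))))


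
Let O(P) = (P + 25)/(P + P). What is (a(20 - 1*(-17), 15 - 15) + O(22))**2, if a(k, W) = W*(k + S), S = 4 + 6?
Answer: 2209/1936 ≈ 1.1410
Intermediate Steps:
S = 10
O(P) = (25 + P)/(2*P) (O(P) = (25 + P)/((2*P)) = (25 + P)*(1/(2*P)) = (25 + P)/(2*P))
a(k, W) = W*(10 + k) (a(k, W) = W*(k + 10) = W*(10 + k))
(a(20 - 1*(-17), 15 - 15) + O(22))**2 = ((15 - 15)*(10 + (20 - 1*(-17))) + (1/2)*(25 + 22)/22)**2 = (0*(10 + (20 + 17)) + (1/2)*(1/22)*47)**2 = (0*(10 + 37) + 47/44)**2 = (0*47 + 47/44)**2 = (0 + 47/44)**2 = (47/44)**2 = 2209/1936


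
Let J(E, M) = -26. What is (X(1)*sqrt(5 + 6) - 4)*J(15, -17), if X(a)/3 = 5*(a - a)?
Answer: 104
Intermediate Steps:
X(a) = 0 (X(a) = 3*(5*(a - a)) = 3*(5*0) = 3*0 = 0)
(X(1)*sqrt(5 + 6) - 4)*J(15, -17) = (0*sqrt(5 + 6) - 4)*(-26) = (0*sqrt(11) - 4)*(-26) = (0 - 4)*(-26) = -4*(-26) = 104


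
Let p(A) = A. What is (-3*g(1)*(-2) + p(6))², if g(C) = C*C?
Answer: 144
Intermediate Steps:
g(C) = C²
(-3*g(1)*(-2) + p(6))² = (-3*1²*(-2) + 6)² = (-3*1*(-2) + 6)² = (-3*(-2) + 6)² = (6 + 6)² = 12² = 144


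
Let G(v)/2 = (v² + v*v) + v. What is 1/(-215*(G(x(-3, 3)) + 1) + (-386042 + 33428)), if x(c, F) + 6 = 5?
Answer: -1/353259 ≈ -2.8308e-6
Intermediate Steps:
x(c, F) = -1 (x(c, F) = -6 + 5 = -1)
G(v) = 2*v + 4*v² (G(v) = 2*((v² + v*v) + v) = 2*((v² + v²) + v) = 2*(2*v² + v) = 2*(v + 2*v²) = 2*v + 4*v²)
1/(-215*(G(x(-3, 3)) + 1) + (-386042 + 33428)) = 1/(-215*(2*(-1)*(1 + 2*(-1)) + 1) + (-386042 + 33428)) = 1/(-215*(2*(-1)*(1 - 2) + 1) - 352614) = 1/(-215*(2*(-1)*(-1) + 1) - 352614) = 1/(-215*(2 + 1) - 352614) = 1/(-215*3 - 352614) = 1/(-645 - 352614) = 1/(-353259) = -1/353259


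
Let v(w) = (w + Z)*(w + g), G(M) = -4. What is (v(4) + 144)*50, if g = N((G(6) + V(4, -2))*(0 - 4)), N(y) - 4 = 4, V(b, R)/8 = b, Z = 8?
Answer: 14400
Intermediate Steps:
V(b, R) = 8*b
N(y) = 8 (N(y) = 4 + 4 = 8)
g = 8
v(w) = (8 + w)**2 (v(w) = (w + 8)*(w + 8) = (8 + w)*(8 + w) = (8 + w)**2)
(v(4) + 144)*50 = ((64 + 4**2 + 16*4) + 144)*50 = ((64 + 16 + 64) + 144)*50 = (144 + 144)*50 = 288*50 = 14400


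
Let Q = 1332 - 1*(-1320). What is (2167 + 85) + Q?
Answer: 4904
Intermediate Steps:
Q = 2652 (Q = 1332 + 1320 = 2652)
(2167 + 85) + Q = (2167 + 85) + 2652 = 2252 + 2652 = 4904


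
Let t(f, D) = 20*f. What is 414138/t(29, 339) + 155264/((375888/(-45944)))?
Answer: -124429095023/6812970 ≈ -18264.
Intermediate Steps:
414138/t(29, 339) + 155264/((375888/(-45944))) = 414138/((20*29)) + 155264/((375888/(-45944))) = 414138/580 + 155264/((375888*(-1/45944))) = 414138*(1/580) + 155264/(-46986/5743) = 207069/290 + 155264*(-5743/46986) = 207069/290 - 445840576/23493 = -124429095023/6812970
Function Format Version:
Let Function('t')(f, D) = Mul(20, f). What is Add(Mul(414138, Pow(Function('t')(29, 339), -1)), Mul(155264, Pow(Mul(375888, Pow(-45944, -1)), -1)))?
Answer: Rational(-124429095023, 6812970) ≈ -18264.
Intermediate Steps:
Add(Mul(414138, Pow(Function('t')(29, 339), -1)), Mul(155264, Pow(Mul(375888, Pow(-45944, -1)), -1))) = Add(Mul(414138, Pow(Mul(20, 29), -1)), Mul(155264, Pow(Mul(375888, Pow(-45944, -1)), -1))) = Add(Mul(414138, Pow(580, -1)), Mul(155264, Pow(Mul(375888, Rational(-1, 45944)), -1))) = Add(Mul(414138, Rational(1, 580)), Mul(155264, Pow(Rational(-46986, 5743), -1))) = Add(Rational(207069, 290), Mul(155264, Rational(-5743, 46986))) = Add(Rational(207069, 290), Rational(-445840576, 23493)) = Rational(-124429095023, 6812970)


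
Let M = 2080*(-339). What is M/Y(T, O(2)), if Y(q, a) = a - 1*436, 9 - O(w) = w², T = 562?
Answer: 705120/431 ≈ 1636.0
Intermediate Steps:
O(w) = 9 - w²
Y(q, a) = -436 + a (Y(q, a) = a - 436 = -436 + a)
M = -705120
M/Y(T, O(2)) = -705120/(-436 + (9 - 1*2²)) = -705120/(-436 + (9 - 1*4)) = -705120/(-436 + (9 - 4)) = -705120/(-436 + 5) = -705120/(-431) = -705120*(-1/431) = 705120/431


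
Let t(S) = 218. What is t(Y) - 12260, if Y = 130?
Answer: -12042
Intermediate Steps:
t(Y) - 12260 = 218 - 12260 = -12042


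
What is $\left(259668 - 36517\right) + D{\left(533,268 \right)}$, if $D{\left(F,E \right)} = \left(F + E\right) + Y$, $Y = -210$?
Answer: $223742$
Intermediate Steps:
$D{\left(F,E \right)} = -210 + E + F$ ($D{\left(F,E \right)} = \left(F + E\right) - 210 = \left(E + F\right) - 210 = -210 + E + F$)
$\left(259668 - 36517\right) + D{\left(533,268 \right)} = \left(259668 - 36517\right) + \left(-210 + 268 + 533\right) = 223151 + 591 = 223742$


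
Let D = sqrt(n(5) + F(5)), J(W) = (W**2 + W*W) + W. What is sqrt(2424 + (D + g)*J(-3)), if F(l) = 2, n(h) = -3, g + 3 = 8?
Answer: sqrt(2499 + 15*I) ≈ 49.99 + 0.15*I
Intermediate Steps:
g = 5 (g = -3 + 8 = 5)
J(W) = W + 2*W**2 (J(W) = (W**2 + W**2) + W = 2*W**2 + W = W + 2*W**2)
D = I (D = sqrt(-3 + 2) = sqrt(-1) = I ≈ 1.0*I)
sqrt(2424 + (D + g)*J(-3)) = sqrt(2424 + (I + 5)*(-3*(1 + 2*(-3)))) = sqrt(2424 + (5 + I)*(-3*(1 - 6))) = sqrt(2424 + (5 + I)*(-3*(-5))) = sqrt(2424 + (5 + I)*15) = sqrt(2424 + (75 + 15*I)) = sqrt(2499 + 15*I)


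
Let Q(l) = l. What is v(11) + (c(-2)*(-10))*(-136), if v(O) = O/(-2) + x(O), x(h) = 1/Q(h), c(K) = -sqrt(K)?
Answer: -119/22 - 1360*I*sqrt(2) ≈ -5.4091 - 1923.3*I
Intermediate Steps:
x(h) = 1/h
v(O) = 1/O - O/2 (v(O) = O/(-2) + 1/O = O*(-1/2) + 1/O = -O/2 + 1/O = 1/O - O/2)
v(11) + (c(-2)*(-10))*(-136) = (1/11 - 1/2*11) + (-sqrt(-2)*(-10))*(-136) = (1/11 - 11/2) + (-I*sqrt(2)*(-10))*(-136) = -119/22 + (-I*sqrt(2)*(-10))*(-136) = -119/22 + (10*I*sqrt(2))*(-136) = -119/22 - 1360*I*sqrt(2)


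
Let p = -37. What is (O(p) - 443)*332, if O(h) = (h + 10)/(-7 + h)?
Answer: -1615595/11 ≈ -1.4687e+5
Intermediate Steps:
O(h) = (10 + h)/(-7 + h)
(O(p) - 443)*332 = ((10 - 37)/(-7 - 37) - 443)*332 = (-27/(-44) - 443)*332 = (-1/44*(-27) - 443)*332 = (27/44 - 443)*332 = -19465/44*332 = -1615595/11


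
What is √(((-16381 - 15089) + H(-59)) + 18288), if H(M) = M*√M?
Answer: √(-13182 - 59*I*√59) ≈ 1.973 - 114.83*I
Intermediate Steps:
H(M) = M^(3/2)
√(((-16381 - 15089) + H(-59)) + 18288) = √(((-16381 - 15089) + (-59)^(3/2)) + 18288) = √((-31470 - 59*I*√59) + 18288) = √(-13182 - 59*I*√59)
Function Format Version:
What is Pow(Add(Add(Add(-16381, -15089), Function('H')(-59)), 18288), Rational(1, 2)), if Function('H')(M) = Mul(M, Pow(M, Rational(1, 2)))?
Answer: Pow(Add(-13182, Mul(-59, I, Pow(59, Rational(1, 2)))), Rational(1, 2)) ≈ Add(1.973, Mul(-114.83, I))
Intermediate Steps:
Function('H')(M) = Pow(M, Rational(3, 2))
Pow(Add(Add(Add(-16381, -15089), Function('H')(-59)), 18288), Rational(1, 2)) = Pow(Add(Add(Add(-16381, -15089), Pow(-59, Rational(3, 2))), 18288), Rational(1, 2)) = Pow(Add(Add(-31470, Mul(-59, I, Pow(59, Rational(1, 2)))), 18288), Rational(1, 2)) = Pow(Add(-13182, Mul(-59, I, Pow(59, Rational(1, 2)))), Rational(1, 2))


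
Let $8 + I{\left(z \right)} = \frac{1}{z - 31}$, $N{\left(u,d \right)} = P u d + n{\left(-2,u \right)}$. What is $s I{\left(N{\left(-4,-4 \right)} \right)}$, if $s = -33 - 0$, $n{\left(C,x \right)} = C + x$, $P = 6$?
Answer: $\frac{15543}{59} \approx 263.44$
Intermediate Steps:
$N{\left(u,d \right)} = -2 + u + 6 d u$ ($N{\left(u,d \right)} = 6 u d + \left(-2 + u\right) = 6 d u + \left(-2 + u\right) = -2 + u + 6 d u$)
$I{\left(z \right)} = -8 + \frac{1}{-31 + z}$ ($I{\left(z \right)} = -8 + \frac{1}{z - 31} = -8 + \frac{1}{-31 + z}$)
$s = -33$ ($s = -33 + 0 = -33$)
$s I{\left(N{\left(-4,-4 \right)} \right)} = - 33 \frac{249 - 8 \left(-2 - 4 + 6 \left(-4\right) \left(-4\right)\right)}{-31 - \left(6 - 96\right)} = - 33 \frac{249 - 8 \left(-2 - 4 + 96\right)}{-31 - -90} = - 33 \frac{249 - 720}{-31 + 90} = - 33 \frac{249 - 720}{59} = - 33 \cdot \frac{1}{59} \left(-471\right) = \left(-33\right) \left(- \frac{471}{59}\right) = \frac{15543}{59}$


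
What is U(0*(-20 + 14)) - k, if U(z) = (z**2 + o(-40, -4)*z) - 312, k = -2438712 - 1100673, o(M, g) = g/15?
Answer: 3539073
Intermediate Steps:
o(M, g) = g/15 (o(M, g) = g*(1/15) = g/15)
k = -3539385
U(z) = -312 + z**2 - 4*z/15 (U(z) = (z**2 + ((1/15)*(-4))*z) - 312 = (z**2 - 4*z/15) - 312 = -312 + z**2 - 4*z/15)
U(0*(-20 + 14)) - k = (-312 + (0*(-20 + 14))**2 - 0*(-20 + 14)) - 1*(-3539385) = (-312 + (0*(-6))**2 - 0*(-6)) + 3539385 = (-312 + 0**2 - 4/15*0) + 3539385 = (-312 + 0 + 0) + 3539385 = -312 + 3539385 = 3539073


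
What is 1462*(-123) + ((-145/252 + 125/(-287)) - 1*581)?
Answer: -1863975569/10332 ≈ -1.8041e+5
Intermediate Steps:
1462*(-123) + ((-145/252 + 125/(-287)) - 1*581) = -179826 + ((-145*1/252 + 125*(-1/287)) - 581) = -179826 + ((-145/252 - 125/287) - 581) = -179826 + (-10445/10332 - 581) = -179826 - 6013337/10332 = -1863975569/10332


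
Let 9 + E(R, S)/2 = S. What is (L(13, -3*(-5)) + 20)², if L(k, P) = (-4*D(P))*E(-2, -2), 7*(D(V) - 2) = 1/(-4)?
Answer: 1822500/49 ≈ 37194.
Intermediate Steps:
E(R, S) = -18 + 2*S
D(V) = 55/28 (D(V) = 2 + (⅐)/(-4) = 2 + (⅐)*(-¼) = 2 - 1/28 = 55/28)
L(k, P) = 1210/7 (L(k, P) = (-4*55/28)*(-18 + 2*(-2)) = -55*(-18 - 4)/7 = -55/7*(-22) = 1210/7)
(L(13, -3*(-5)) + 20)² = (1210/7 + 20)² = (1350/7)² = 1822500/49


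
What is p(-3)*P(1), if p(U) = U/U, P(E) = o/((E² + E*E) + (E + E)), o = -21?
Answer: -21/4 ≈ -5.2500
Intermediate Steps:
P(E) = -21/(2*E + 2*E²) (P(E) = -21/((E² + E*E) + (E + E)) = -21/((E² + E²) + 2*E) = -21/(2*E² + 2*E) = -21/(2*E + 2*E²))
p(U) = 1
p(-3)*P(1) = 1*(-21/2/(1*(1 + 1))) = 1*(-21/2*1/2) = 1*(-21/2*1*½) = 1*(-21/4) = -21/4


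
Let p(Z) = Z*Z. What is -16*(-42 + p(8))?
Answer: -352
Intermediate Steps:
p(Z) = Z**2
-16*(-42 + p(8)) = -16*(-42 + 8**2) = -16*(-42 + 64) = -16*22 = -352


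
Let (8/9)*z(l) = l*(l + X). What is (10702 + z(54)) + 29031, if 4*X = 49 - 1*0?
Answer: 700123/16 ≈ 43758.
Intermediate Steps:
X = 49/4 (X = (49 - 1*0)/4 = (49 + 0)/4 = (1/4)*49 = 49/4 ≈ 12.250)
z(l) = 9*l*(49/4 + l)/8 (z(l) = 9*(l*(l + 49/4))/8 = 9*(l*(49/4 + l))/8 = 9*l*(49/4 + l)/8)
(10702 + z(54)) + 29031 = (10702 + (9/32)*54*(49 + 4*54)) + 29031 = (10702 + (9/32)*54*(49 + 216)) + 29031 = (10702 + (9/32)*54*265) + 29031 = (10702 + 64395/16) + 29031 = 235627/16 + 29031 = 700123/16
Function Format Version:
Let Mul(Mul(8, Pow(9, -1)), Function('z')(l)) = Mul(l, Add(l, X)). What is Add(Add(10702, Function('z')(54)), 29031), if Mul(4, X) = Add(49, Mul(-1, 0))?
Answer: Rational(700123, 16) ≈ 43758.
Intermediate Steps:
X = Rational(49, 4) (X = Mul(Rational(1, 4), Add(49, Mul(-1, 0))) = Mul(Rational(1, 4), Add(49, 0)) = Mul(Rational(1, 4), 49) = Rational(49, 4) ≈ 12.250)
Function('z')(l) = Mul(Rational(9, 8), l, Add(Rational(49, 4), l)) (Function('z')(l) = Mul(Rational(9, 8), Mul(l, Add(l, Rational(49, 4)))) = Mul(Rational(9, 8), Mul(l, Add(Rational(49, 4), l))) = Mul(Rational(9, 8), l, Add(Rational(49, 4), l)))
Add(Add(10702, Function('z')(54)), 29031) = Add(Add(10702, Mul(Rational(9, 32), 54, Add(49, Mul(4, 54)))), 29031) = Add(Add(10702, Mul(Rational(9, 32), 54, Add(49, 216))), 29031) = Add(Add(10702, Mul(Rational(9, 32), 54, 265)), 29031) = Add(Add(10702, Rational(64395, 16)), 29031) = Add(Rational(235627, 16), 29031) = Rational(700123, 16)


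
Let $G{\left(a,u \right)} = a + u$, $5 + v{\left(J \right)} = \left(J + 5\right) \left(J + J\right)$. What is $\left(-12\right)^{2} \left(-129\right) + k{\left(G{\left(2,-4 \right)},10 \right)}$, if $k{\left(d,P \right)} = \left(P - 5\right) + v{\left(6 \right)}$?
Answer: $-18444$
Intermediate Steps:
$v{\left(J \right)} = -5 + 2 J \left(5 + J\right)$ ($v{\left(J \right)} = -5 + \left(J + 5\right) \left(J + J\right) = -5 + \left(5 + J\right) 2 J = -5 + 2 J \left(5 + J\right)$)
$k{\left(d,P \right)} = 122 + P$ ($k{\left(d,P \right)} = \left(P - 5\right) + \left(-5 + 2 \cdot 6^{2} + 10 \cdot 6\right) = \left(-5 + P\right) + \left(-5 + 2 \cdot 36 + 60\right) = \left(-5 + P\right) + \left(-5 + 72 + 60\right) = \left(-5 + P\right) + 127 = 122 + P$)
$\left(-12\right)^{2} \left(-129\right) + k{\left(G{\left(2,-4 \right)},10 \right)} = \left(-12\right)^{2} \left(-129\right) + \left(122 + 10\right) = 144 \left(-129\right) + 132 = -18576 + 132 = -18444$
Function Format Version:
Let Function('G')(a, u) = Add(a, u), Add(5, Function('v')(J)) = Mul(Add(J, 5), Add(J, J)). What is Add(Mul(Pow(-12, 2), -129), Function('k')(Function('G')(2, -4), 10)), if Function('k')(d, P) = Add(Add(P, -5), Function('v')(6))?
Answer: -18444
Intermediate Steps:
Function('v')(J) = Add(-5, Mul(2, J, Add(5, J))) (Function('v')(J) = Add(-5, Mul(Add(J, 5), Add(J, J))) = Add(-5, Mul(Add(5, J), Mul(2, J))) = Add(-5, Mul(2, J, Add(5, J))))
Function('k')(d, P) = Add(122, P) (Function('k')(d, P) = Add(Add(P, -5), Add(-5, Mul(2, Pow(6, 2)), Mul(10, 6))) = Add(Add(-5, P), Add(-5, Mul(2, 36), 60)) = Add(Add(-5, P), Add(-5, 72, 60)) = Add(Add(-5, P), 127) = Add(122, P))
Add(Mul(Pow(-12, 2), -129), Function('k')(Function('G')(2, -4), 10)) = Add(Mul(Pow(-12, 2), -129), Add(122, 10)) = Add(Mul(144, -129), 132) = Add(-18576, 132) = -18444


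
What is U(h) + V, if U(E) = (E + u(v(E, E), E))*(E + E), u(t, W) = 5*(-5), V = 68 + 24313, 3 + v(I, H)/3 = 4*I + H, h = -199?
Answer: 113533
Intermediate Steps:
v(I, H) = -9 + 3*H + 12*I (v(I, H) = -9 + 3*(4*I + H) = -9 + 3*(H + 4*I) = -9 + (3*H + 12*I) = -9 + 3*H + 12*I)
V = 24381
u(t, W) = -25
U(E) = 2*E*(-25 + E) (U(E) = (E - 25)*(E + E) = (-25 + E)*(2*E) = 2*E*(-25 + E))
U(h) + V = 2*(-199)*(-25 - 199) + 24381 = 2*(-199)*(-224) + 24381 = 89152 + 24381 = 113533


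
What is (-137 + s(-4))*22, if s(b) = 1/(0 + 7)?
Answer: -21076/7 ≈ -3010.9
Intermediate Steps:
s(b) = ⅐ (s(b) = 1/7 = ⅐)
(-137 + s(-4))*22 = (-137 + ⅐)*22 = -958/7*22 = -21076/7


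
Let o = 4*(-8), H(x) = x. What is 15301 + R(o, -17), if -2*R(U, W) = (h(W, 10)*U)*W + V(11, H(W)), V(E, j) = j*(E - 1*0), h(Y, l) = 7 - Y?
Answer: 17733/2 ≈ 8866.5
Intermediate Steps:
o = -32
V(E, j) = E*j (V(E, j) = j*(E + 0) = j*E = E*j)
R(U, W) = -11*W/2 - U*W*(7 - W)/2 (R(U, W) = -(((7 - W)*U)*W + 11*W)/2 = -((U*(7 - W))*W + 11*W)/2 = -(U*W*(7 - W) + 11*W)/2 = -(11*W + U*W*(7 - W))/2 = -11*W/2 - U*W*(7 - W)/2)
15301 + R(o, -17) = 15301 + (1/2)*(-17)*(-11 - 32*(-7 - 17)) = 15301 + (1/2)*(-17)*(-11 - 32*(-24)) = 15301 + (1/2)*(-17)*(-11 + 768) = 15301 + (1/2)*(-17)*757 = 15301 - 12869/2 = 17733/2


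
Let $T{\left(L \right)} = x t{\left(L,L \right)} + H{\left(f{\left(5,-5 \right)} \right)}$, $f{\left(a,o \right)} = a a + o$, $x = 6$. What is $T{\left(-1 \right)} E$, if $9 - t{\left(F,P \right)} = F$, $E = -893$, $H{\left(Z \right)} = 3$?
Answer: $-56259$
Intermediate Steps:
$f{\left(a,o \right)} = o + a^{2}$ ($f{\left(a,o \right)} = a^{2} + o = o + a^{2}$)
$t{\left(F,P \right)} = 9 - F$
$T{\left(L \right)} = 57 - 6 L$ ($T{\left(L \right)} = 6 \left(9 - L\right) + 3 = \left(54 - 6 L\right) + 3 = 57 - 6 L$)
$T{\left(-1 \right)} E = \left(57 - -6\right) \left(-893\right) = \left(57 + 6\right) \left(-893\right) = 63 \left(-893\right) = -56259$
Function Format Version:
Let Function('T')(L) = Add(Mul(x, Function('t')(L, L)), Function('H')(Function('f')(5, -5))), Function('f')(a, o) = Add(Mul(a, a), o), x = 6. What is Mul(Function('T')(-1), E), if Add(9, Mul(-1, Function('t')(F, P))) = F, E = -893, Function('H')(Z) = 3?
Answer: -56259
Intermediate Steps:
Function('f')(a, o) = Add(o, Pow(a, 2)) (Function('f')(a, o) = Add(Pow(a, 2), o) = Add(o, Pow(a, 2)))
Function('t')(F, P) = Add(9, Mul(-1, F))
Function('T')(L) = Add(57, Mul(-6, L)) (Function('T')(L) = Add(Mul(6, Add(9, Mul(-1, L))), 3) = Add(Add(54, Mul(-6, L)), 3) = Add(57, Mul(-6, L)))
Mul(Function('T')(-1), E) = Mul(Add(57, Mul(-6, -1)), -893) = Mul(Add(57, 6), -893) = Mul(63, -893) = -56259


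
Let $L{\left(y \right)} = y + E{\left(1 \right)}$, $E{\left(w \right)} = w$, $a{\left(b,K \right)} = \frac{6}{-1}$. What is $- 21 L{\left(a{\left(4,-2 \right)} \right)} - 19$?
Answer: $86$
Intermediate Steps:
$a{\left(b,K \right)} = -6$ ($a{\left(b,K \right)} = 6 \left(-1\right) = -6$)
$L{\left(y \right)} = 1 + y$ ($L{\left(y \right)} = y + 1 = 1 + y$)
$- 21 L{\left(a{\left(4,-2 \right)} \right)} - 19 = - 21 \left(1 - 6\right) - 19 = \left(-21\right) \left(-5\right) - 19 = 105 - 19 = 86$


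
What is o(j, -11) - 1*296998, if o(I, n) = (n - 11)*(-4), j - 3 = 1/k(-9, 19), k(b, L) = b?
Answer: -296910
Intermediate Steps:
j = 26/9 (j = 3 + 1/(-9) = 3 - ⅑ = 26/9 ≈ 2.8889)
o(I, n) = 44 - 4*n (o(I, n) = (-11 + n)*(-4) = 44 - 4*n)
o(j, -11) - 1*296998 = (44 - 4*(-11)) - 1*296998 = (44 + 44) - 296998 = 88 - 296998 = -296910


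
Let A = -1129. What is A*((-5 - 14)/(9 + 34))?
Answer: 21451/43 ≈ 498.86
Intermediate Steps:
A*((-5 - 14)/(9 + 34)) = -1129*(-5 - 14)/(9 + 34) = -(-21451)/43 = -1129*(-19/43) = 21451/43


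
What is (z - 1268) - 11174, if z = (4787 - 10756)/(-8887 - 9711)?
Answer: -231390347/18598 ≈ -12442.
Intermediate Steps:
z = 5969/18598 (z = -5969/(-18598) = -5969*(-1/18598) = 5969/18598 ≈ 0.32095)
(z - 1268) - 11174 = (5969/18598 - 1268) - 11174 = -23576295/18598 - 11174 = -231390347/18598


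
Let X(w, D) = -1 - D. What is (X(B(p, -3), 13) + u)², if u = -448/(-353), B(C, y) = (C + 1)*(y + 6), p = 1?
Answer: 20196036/124609 ≈ 162.08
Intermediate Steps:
B(C, y) = (1 + C)*(6 + y)
u = 448/353 (u = -448*(-1/353) = 448/353 ≈ 1.2691)
(X(B(p, -3), 13) + u)² = ((-1 - 1*13) + 448/353)² = ((-1 - 13) + 448/353)² = (-14 + 448/353)² = (-4494/353)² = 20196036/124609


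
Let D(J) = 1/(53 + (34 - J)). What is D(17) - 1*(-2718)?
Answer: 190261/70 ≈ 2718.0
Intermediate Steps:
D(J) = 1/(87 - J)
D(17) - 1*(-2718) = -1/(-87 + 17) - 1*(-2718) = -1/(-70) + 2718 = -1*(-1/70) + 2718 = 1/70 + 2718 = 190261/70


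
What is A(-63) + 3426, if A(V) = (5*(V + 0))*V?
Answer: 23271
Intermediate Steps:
A(V) = 5*V**2 (A(V) = (5*V)*V = 5*V**2)
A(-63) + 3426 = 5*(-63)**2 + 3426 = 5*3969 + 3426 = 19845 + 3426 = 23271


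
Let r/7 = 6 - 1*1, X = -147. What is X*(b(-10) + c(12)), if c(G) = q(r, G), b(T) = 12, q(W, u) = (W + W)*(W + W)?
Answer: -722064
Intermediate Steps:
r = 35 (r = 7*(6 - 1*1) = 7*(6 - 1) = 7*5 = 35)
q(W, u) = 4*W² (q(W, u) = (2*W)*(2*W) = 4*W²)
c(G) = 4900 (c(G) = 4*35² = 4*1225 = 4900)
X*(b(-10) + c(12)) = -147*(12 + 4900) = -147*4912 = -722064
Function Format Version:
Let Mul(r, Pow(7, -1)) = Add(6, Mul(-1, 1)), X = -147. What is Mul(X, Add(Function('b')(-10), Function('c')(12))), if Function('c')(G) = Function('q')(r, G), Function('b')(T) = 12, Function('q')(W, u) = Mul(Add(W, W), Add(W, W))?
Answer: -722064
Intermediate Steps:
r = 35 (r = Mul(7, Add(6, Mul(-1, 1))) = Mul(7, Add(6, -1)) = Mul(7, 5) = 35)
Function('q')(W, u) = Mul(4, Pow(W, 2)) (Function('q')(W, u) = Mul(Mul(2, W), Mul(2, W)) = Mul(4, Pow(W, 2)))
Function('c')(G) = 4900 (Function('c')(G) = Mul(4, Pow(35, 2)) = Mul(4, 1225) = 4900)
Mul(X, Add(Function('b')(-10), Function('c')(12))) = Mul(-147, Add(12, 4900)) = Mul(-147, 4912) = -722064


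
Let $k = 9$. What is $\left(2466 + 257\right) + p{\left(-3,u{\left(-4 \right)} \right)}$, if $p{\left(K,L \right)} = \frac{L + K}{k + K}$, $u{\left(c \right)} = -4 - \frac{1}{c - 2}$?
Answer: $\frac{97987}{36} \approx 2721.9$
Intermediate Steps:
$u{\left(c \right)} = -4 - \frac{1}{-2 + c}$
$p{\left(K,L \right)} = \frac{K + L}{9 + K}$ ($p{\left(K,L \right)} = \frac{L + K}{9 + K} = \frac{K + L}{9 + K}$)
$\left(2466 + 257\right) + p{\left(-3,u{\left(-4 \right)} \right)} = \left(2466 + 257\right) + \frac{-3 + \frac{7 - -16}{-2 - 4}}{9 - 3} = 2723 + \frac{-3 + \frac{7 + 16}{-6}}{6} = 2723 + \frac{-3 - \frac{23}{6}}{6} = 2723 + \frac{1}{6} \left(- \frac{41}{6}\right) = 2723 - \frac{41}{36} = \frac{97987}{36}$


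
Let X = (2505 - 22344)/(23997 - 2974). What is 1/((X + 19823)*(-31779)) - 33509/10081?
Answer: -443756871152767853/133501835803949910 ≈ -3.3240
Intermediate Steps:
X = -19839/21023 ≈ -0.94368
1/((X + 19823)*(-31779)) - 33509/10081 = 1/((-19839/21023 + 19823)*(-31779)) - 33509/10081 = -1/31779/(416719090/21023) - 33509*1/10081 = (21023/416719090)*(-1/31779) - 33509/10081 = -21023/13242915961110 - 33509/10081 = -443756871152767853/133501835803949910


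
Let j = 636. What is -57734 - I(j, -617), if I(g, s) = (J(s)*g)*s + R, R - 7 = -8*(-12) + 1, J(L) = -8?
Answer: -3197134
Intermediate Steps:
R = 104 (R = 7 + (-8*(-12) + 1) = 7 + (96 + 1) = 7 + 97 = 104)
I(g, s) = 104 - 8*g*s (I(g, s) = (-8*g)*s + 104 = -8*g*s + 104 = 104 - 8*g*s)
-57734 - I(j, -617) = -57734 - (104 - 8*636*(-617)) = -57734 - (104 + 3139296) = -57734 - 1*3139400 = -57734 - 3139400 = -3197134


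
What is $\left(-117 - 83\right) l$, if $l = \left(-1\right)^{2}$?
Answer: $-200$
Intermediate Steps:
$l = 1$
$\left(-117 - 83\right) l = \left(-117 - 83\right) 1 = \left(-200\right) 1 = -200$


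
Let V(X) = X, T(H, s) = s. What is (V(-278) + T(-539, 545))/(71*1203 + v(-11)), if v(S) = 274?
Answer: 267/85687 ≈ 0.0031160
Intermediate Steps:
(V(-278) + T(-539, 545))/(71*1203 + v(-11)) = (-278 + 545)/(71*1203 + 274) = 267/(85413 + 274) = 267/85687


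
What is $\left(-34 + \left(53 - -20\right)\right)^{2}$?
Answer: $1521$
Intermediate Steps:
$\left(-34 + \left(53 - -20\right)\right)^{2} = \left(-34 + \left(53 + 20\right)\right)^{2} = \left(-34 + 73\right)^{2} = 39^{2} = 1521$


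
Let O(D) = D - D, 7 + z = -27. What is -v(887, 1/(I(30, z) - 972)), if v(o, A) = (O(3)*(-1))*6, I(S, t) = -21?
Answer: 0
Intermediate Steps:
z = -34 (z = -7 - 27 = -34)
O(D) = 0
v(o, A) = 0 (v(o, A) = (0*(-1))*6 = 0*6 = 0)
-v(887, 1/(I(30, z) - 972)) = -1*0 = 0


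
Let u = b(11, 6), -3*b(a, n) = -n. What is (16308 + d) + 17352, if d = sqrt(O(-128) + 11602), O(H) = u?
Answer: 33660 + 2*sqrt(2901) ≈ 33768.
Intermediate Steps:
b(a, n) = n/3 (b(a, n) = -(-1)*n/3 = n/3)
u = 2 (u = (1/3)*6 = 2)
O(H) = 2
d = 2*sqrt(2901) (d = sqrt(2 + 11602) = sqrt(11604) = 2*sqrt(2901) ≈ 107.72)
(16308 + d) + 17352 = (16308 + 2*sqrt(2901)) + 17352 = 33660 + 2*sqrt(2901)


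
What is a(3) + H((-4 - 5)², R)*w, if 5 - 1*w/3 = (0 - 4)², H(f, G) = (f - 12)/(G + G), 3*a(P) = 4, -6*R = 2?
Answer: 20501/6 ≈ 3416.8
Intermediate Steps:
R = -⅓ (R = -⅙*2 = -⅓ ≈ -0.33333)
a(P) = 4/3 (a(P) = (⅓)*4 = 4/3)
H(f, G) = (-12 + f)/(2*G) (H(f, G) = (-12 + f)/((2*G)) = (-12 + f)*(1/(2*G)) = (-12 + f)/(2*G))
w = -33 (w = 15 - 3*(0 - 4)² = 15 - 3*(-4)² = 15 - 3*16 = 15 - 48 = -33)
a(3) + H((-4 - 5)², R)*w = 4/3 + ((-12 + (-4 - 5)²)/(2*(-⅓)))*(-33) = 4/3 + ((½)*(-3)*(-12 + (-9)²))*(-33) = 4/3 + ((½)*(-3)*(-12 + 81))*(-33) = 4/3 + ((½)*(-3)*69)*(-33) = 4/3 - 207/2*(-33) = 4/3 + 6831/2 = 20501/6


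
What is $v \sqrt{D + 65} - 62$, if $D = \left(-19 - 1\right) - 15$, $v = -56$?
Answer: $-62 - 56 \sqrt{30} \approx -368.72$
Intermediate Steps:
$D = -35$ ($D = -20 - 15 = -35$)
$v \sqrt{D + 65} - 62 = - 56 \sqrt{-35 + 65} - 62 = - 56 \sqrt{30} - 62 = -62 - 56 \sqrt{30}$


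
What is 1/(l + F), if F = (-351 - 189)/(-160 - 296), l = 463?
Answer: 38/17639 ≈ 0.0021543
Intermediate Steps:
F = 45/38 (F = -540/(-456) = -540*(-1/456) = 45/38 ≈ 1.1842)
1/(l + F) = 1/(463 + 45/38) = 1/(17639/38) = 38/17639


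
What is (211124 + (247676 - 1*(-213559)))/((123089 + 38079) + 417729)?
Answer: 672359/578897 ≈ 1.1614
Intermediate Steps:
(211124 + (247676 - 1*(-213559)))/((123089 + 38079) + 417729) = (211124 + (247676 + 213559))/(161168 + 417729) = (211124 + 461235)/578897 = 672359*(1/578897) = 672359/578897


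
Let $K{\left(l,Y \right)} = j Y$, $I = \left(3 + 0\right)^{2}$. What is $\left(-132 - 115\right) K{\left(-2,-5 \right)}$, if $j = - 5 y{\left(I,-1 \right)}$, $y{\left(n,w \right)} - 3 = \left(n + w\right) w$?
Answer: $30875$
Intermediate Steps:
$I = 9$ ($I = 3^{2} = 9$)
$y{\left(n,w \right)} = 3 + w \left(n + w\right)$ ($y{\left(n,w \right)} = 3 + \left(n + w\right) w = 3 + w \left(n + w\right)$)
$j = 25$ ($j = - 5 \left(3 + \left(-1\right)^{2} + 9 \left(-1\right)\right) = - 5 \left(3 + 1 - 9\right) = \left(-5\right) \left(-5\right) = 25$)
$K{\left(l,Y \right)} = 25 Y$
$\left(-132 - 115\right) K{\left(-2,-5 \right)} = \left(-132 - 115\right) 25 \left(-5\right) = \left(-247\right) \left(-125\right) = 30875$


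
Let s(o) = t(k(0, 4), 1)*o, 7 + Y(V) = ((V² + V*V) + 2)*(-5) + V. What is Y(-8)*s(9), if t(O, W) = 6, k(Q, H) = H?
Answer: -35910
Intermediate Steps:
Y(V) = -17 + V - 10*V² (Y(V) = -7 + (((V² + V*V) + 2)*(-5) + V) = -7 + (((V² + V²) + 2)*(-5) + V) = -7 + ((2*V² + 2)*(-5) + V) = -7 + ((2 + 2*V²)*(-5) + V) = -7 + ((-10 - 10*V²) + V) = -7 + (-10 + V - 10*V²) = -17 + V - 10*V²)
s(o) = 6*o
Y(-8)*s(9) = (-17 - 8 - 10*(-8)²)*(6*9) = (-17 - 8 - 10*64)*54 = (-17 - 8 - 640)*54 = -665*54 = -35910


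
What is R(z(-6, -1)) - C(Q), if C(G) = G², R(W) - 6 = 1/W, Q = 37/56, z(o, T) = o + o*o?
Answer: 263273/47040 ≈ 5.5968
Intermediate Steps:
z(o, T) = o + o²
Q = 37/56 (Q = 37*(1/56) = 37/56 ≈ 0.66071)
R(W) = 6 + 1/W
R(z(-6, -1)) - C(Q) = (6 + 1/(-6*(1 - 6))) - (37/56)² = (6 + 1/(-6*(-5))) - 1*1369/3136 = (6 + 1/30) - 1369/3136 = 181/30 - 1369/3136 = 263273/47040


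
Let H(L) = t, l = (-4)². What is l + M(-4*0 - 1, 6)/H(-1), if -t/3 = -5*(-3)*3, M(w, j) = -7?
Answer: 2167/135 ≈ 16.052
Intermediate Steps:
t = -135 (t = -3*(-5*(-3))*3 = -45*3 = -3*45 = -135)
l = 16
H(L) = -135
l + M(-4*0 - 1, 6)/H(-1) = 16 - 7/(-135) = 16 - 7*(-1/135) = 16 + 7/135 = 2167/135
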